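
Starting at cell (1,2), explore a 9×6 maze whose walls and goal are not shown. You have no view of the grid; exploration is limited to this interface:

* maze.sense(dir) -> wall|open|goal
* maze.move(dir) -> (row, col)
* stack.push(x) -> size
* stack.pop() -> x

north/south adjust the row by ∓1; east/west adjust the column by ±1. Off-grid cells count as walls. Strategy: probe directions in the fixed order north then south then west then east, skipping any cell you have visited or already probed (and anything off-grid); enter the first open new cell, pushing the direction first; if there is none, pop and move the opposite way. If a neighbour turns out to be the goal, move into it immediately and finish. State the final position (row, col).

# 1. maze.sense(north) : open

# 2. stack.push(north) : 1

# 3. maze.move(north) : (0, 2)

# 4. maze.sense(west) : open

# 5. stack.push(west) : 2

# 6. maze.move(west) : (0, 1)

# 7. maze.sense(south) : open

# 8. stack.push(south) : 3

# 9. maze.move(south) : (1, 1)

# 10. maze.sense(south) : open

# 11. stack.push(south) : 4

# 12. maze.move(south) : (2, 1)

# 13. maze.sense(south) : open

# 14. stack.push(south) : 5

# 15. maze.move(south) : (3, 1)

# 16. maze.sense(south) : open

# 17. stack.push(south) : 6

# 18. maze.move(south) : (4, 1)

# 19. maze.sense(south) : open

# 20. stack.push(south) : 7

# 21. maze.move(south) : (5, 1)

# 22. maze.sense(south) : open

# 23. stack.push(south) : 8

# 24. maze.move(south) : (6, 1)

# 25. maze.sense(south) : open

# 26. stack.push(south) : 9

# 27. maze.move(south) : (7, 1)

# 28. maze.sense(south) : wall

# 29. maze.sense(west) : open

# 30. stack.push(west) : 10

# 31. maze.move(west) : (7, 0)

# 32. maze.sense(north) : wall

# 33. maze.sense(south) : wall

# 34. stack.pop() : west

# 35. maze.move(east) : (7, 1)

# 36. maze.sense(east) : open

# 37. stack.push(east) : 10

# 38. maze.move(east) : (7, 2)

# 39. maze.sense(north) : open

# 40. stack.push(north) : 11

# 41. maze.move(north) : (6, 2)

# 42. maze.sense(north) : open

# 43. stack.push(north) : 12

# 44. maze.move(north) : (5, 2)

# 45. maze.sense(north) : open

# 46. stack.push(north) : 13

# 47. maze.move(north) : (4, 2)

# 48. maze.sense(north) : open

# 49. stack.push(north) : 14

# 50. maze.move(north) : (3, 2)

# 51. maze.sense(north) : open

# 52. stack.push(north) : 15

# 53. maze.move(north) : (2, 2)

# 54. maze.sense(east) : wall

# 55. stack.pop() : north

# 56. maze.move(south) : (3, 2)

# 57. maze.sense(east) : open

# 58. stack.push(east) : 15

# 59. maze.move(east) : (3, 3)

# 60. maze.sense(south) : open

# 61. stack.push(south) : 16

# 62. maze.move(south) : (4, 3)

# 63. maze.sense(south) : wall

# 64. maze.sense(east) : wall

# 65. stack.pop() : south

# 66. maze.move(north) : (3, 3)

# 67. maze.sense(east) : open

# 68. stack.push(east) : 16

# 69. maze.move(east) : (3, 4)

# 70. maze.sense(north) : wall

# 71. maze.sense(east) : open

# 72. stack.push(east) : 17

# 73. maze.move(east) : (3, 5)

# 74. maze.sense(north) : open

# 75. stack.push(north) : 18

# 76. maze.move(north) : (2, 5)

# 77. maze.sense(north) : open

# 78. stack.push(north) : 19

# 79. maze.move(north) : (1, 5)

# 80. maze.sense(north) : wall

# 81. maze.sense(west) : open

# 82. stack.push(west) : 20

# 83. maze.move(west) : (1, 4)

# 84. maze.sense(north) : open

# 85. stack.push(north) : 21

# 86. maze.move(north) : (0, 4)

# 87. maze.sense(west) : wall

# 88. stack.pop() : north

# 89. maze.move(south) : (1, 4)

# 90. maze.sense(west) : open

# 91. stack.push(west) : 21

# 92. maze.move(west) : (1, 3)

# 93. stack.pop() : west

# 94. maze.move(east) : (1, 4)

# 95. stack.pop() : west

# 96. maze.move(east) : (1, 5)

# 97. stack.pop() : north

# 98. maze.move(south) : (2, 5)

# 99. stack.pop() : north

# 100. maze.move(south) : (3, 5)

# 101. maze.sense(south) : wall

# 102. stack.pop() : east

# 103. maze.move(west) : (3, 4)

# 104. stack.pop() : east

# 105. maze.move(west) : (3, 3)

# 106. stack.pop() : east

# 107. maze.move(west) : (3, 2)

# 108. stack.pop() : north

# 109. maze.move(south) : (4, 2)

# 110. stack.pop() : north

# 111. maze.move(south) : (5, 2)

# 112. stack.pop() : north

# 113. maze.move(south) : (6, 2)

# 114. maze.sense(east) : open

# 115. stack.push(east) : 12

# 116. maze.move(east) : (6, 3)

# 117. maze.sense(south) : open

# 118. stack.push(south) : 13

# 119. maze.move(south) : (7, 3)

# 120. maze.sense(south) : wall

# 121. maze.sense(east) : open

# 122. stack.push(east) : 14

# 123. maze.move(east) : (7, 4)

# 124. maze.sense(north) : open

# 125. stack.push(north) : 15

# 126. maze.move(north) : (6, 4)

# 127. maze.sense(north) : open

# 128. stack.push(north) : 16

# 129. maze.move(north) : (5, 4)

# 130. maze.sense(east) : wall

# 131. stack.pop() : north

# 132. maze.move(south) : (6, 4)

# 133. maze.sense(east) : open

# 134. stack.push(east) : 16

# 135. maze.move(east) : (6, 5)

# 136. maze.sense(south) : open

# 137. stack.push(south) : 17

# 138. maze.move(south) : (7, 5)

# 139. maze.sense(south) : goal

# 140. maze.move(south) : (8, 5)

Answer: (8, 5)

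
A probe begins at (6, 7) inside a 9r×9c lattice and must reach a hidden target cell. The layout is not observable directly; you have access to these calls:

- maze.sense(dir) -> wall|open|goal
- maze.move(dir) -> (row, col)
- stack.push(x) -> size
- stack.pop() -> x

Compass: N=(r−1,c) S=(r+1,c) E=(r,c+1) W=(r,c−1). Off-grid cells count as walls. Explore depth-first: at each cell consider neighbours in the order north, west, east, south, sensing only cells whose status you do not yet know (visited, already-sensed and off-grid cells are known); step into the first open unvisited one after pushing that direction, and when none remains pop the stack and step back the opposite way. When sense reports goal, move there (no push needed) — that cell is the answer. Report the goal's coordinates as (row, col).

~$ maze.sense dir: north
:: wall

~$ maze.sense dir: west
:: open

~$ stack.push x: west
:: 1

~$ maze.move dir: west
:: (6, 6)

~$ maze.sense dir: north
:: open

~$ stack.push x: north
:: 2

~$ maze.move dir: north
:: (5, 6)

~$ maze.sense dir: north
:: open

~$ stack.push x: north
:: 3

~$ maze.move dir: north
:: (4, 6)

~$ maze.sense dir: north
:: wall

~$ maze.sense dir: west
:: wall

~$ maze.sense dir: east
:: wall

~$ stack.pop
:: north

~$ maze.move dir: south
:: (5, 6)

~$ maze.sense dir: west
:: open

~$ stack.push x: west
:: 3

~$ maze.move dir: west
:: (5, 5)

~$ maze.sense dir: west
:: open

~$ stack.push x: west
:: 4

~$ maze.move dir: west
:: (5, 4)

~$ maze.sense dir: north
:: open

~$ stack.push x: north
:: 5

~$ maze.move dir: north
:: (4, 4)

~$ maze.sense dir: north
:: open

~$ stack.push x: north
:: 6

~$ maze.move dir: north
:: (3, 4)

~$ maze.sense dir: north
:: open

~$ stack.push x: north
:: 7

~$ maze.move dir: north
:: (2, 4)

~$ maze.sense dir: north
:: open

~$ stack.push x: north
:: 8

~$ maze.move dir: north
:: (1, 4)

~$ maze.sense dir: north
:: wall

~$ maze.sense dir: west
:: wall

~$ maze.sense dir: east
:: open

~$ stack.push x: east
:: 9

~$ maze.move dir: east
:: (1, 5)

~$ maze.sense dir: north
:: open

~$ stack.push x: north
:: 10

~$ maze.move dir: north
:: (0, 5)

~$ maze.sense dir: east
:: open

~$ stack.push x: east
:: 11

~$ maze.move dir: east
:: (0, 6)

~$ maze.sense dir: east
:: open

~$ stack.push x: east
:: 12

~$ maze.move dir: east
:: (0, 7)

~$ maze.sense dir: east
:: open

~$ stack.push x: east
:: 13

~$ maze.move dir: east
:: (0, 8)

~$ maze.sense dir: south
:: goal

~$ maze.move dir: south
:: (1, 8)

Answer: (1, 8)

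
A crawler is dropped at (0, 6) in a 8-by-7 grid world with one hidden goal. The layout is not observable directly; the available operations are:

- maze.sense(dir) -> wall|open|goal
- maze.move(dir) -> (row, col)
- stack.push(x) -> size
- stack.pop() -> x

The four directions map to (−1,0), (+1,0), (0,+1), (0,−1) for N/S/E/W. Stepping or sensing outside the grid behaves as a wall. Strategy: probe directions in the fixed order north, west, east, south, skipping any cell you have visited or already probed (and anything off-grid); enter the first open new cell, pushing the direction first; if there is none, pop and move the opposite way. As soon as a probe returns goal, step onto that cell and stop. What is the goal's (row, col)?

% 1. maze.sense(dir: west) => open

% 2. stack.push(x: west) => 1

% 3. maze.move(dir: west) => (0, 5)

% 4. maze.sense(dir: west) => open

% 5. stack.push(x: west) => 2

% 6. maze.move(dir: west) => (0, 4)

% 7. maze.sense(dir: west) => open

% 8. stack.push(x: west) => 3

% 9. maze.move(dir: west) => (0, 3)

% 10. maze.sense(dir: west) => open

% 11. stack.push(x: west) => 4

% 12. maze.move(dir: west) => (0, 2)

% 13. maze.sense(dir: west) => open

% 14. stack.push(x: west) => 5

% 15. maze.move(dir: west) => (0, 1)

% 16. maze.sense(dir: west) => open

% 17. stack.push(x: west) => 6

% 18. maze.move(dir: west) => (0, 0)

% 19. maze.sense(dir: south) => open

% 20. stack.push(x: south) => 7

% 21. maze.move(dir: south) => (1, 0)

% 22. maze.sense(dir: east) => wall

% 23. maze.sense(dir: south) => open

% 24. stack.push(x: south) => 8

% 25. maze.move(dir: south) => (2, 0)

% 26. maze.sense(dir: east) => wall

% 27. maze.sense(dir: south) => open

% 28. stack.push(x: south) => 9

% 29. maze.move(dir: south) => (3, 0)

% 30. maze.sense(dir: east) => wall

% 31. maze.sense(dir: south) => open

% 32. stack.push(x: south) => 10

% 33. maze.move(dir: south) => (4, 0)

% 34. maze.sense(dir: east) => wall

% 35. maze.sense(dir: south) => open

% 36. stack.push(x: south) => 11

% 37. maze.move(dir: south) => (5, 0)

% 38. maze.sense(dir: east) => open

% 39. stack.push(x: east) => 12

% 40. maze.move(dir: east) => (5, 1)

% 41. maze.sense(dir: east) => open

% 42. stack.push(x: east) => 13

% 43. maze.move(dir: east) => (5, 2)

% 44. maze.sense(dir: north) => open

% 45. stack.push(x: north) => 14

% 46. maze.move(dir: north) => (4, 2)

% 47. maze.sense(dir: north) => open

% 48. stack.push(x: north) => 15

% 49. maze.move(dir: north) => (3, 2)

% 50. maze.sense(dir: north) => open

% 51. stack.push(x: north) => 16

% 52. maze.move(dir: north) => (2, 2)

% 53. maze.sense(dir: north) => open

% 54. stack.push(x: north) => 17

% 55. maze.move(dir: north) => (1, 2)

% 56. maze.sense(dir: east) => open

% 57. stack.push(x: east) => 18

% 58. maze.move(dir: east) => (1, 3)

% 59. maze.sense(dir: east) => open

% 60. stack.push(x: east) => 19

% 61. maze.move(dir: east) => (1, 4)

% 62. maze.sense(dir: east) => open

% 63. stack.push(x: east) => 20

% 64. maze.move(dir: east) => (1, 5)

% 65. maze.sense(dir: east) => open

% 66. stack.push(x: east) => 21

% 67. maze.move(dir: east) => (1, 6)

% 68. maze.sense(dir: south) => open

% 69. stack.push(x: south) => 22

% 70. maze.move(dir: south) => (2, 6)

% 71. maze.sense(dir: west) => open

% 72. stack.push(x: west) => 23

% 73. maze.move(dir: west) => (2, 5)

% 74. maze.sense(dir: west) => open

% 75. stack.push(x: west) => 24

% 76. maze.move(dir: west) => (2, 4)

% 77. maze.sense(dir: west) => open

% 78. stack.push(x: west) => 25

% 79. maze.move(dir: west) => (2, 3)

% 80. maze.sense(dir: south) => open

% 81. stack.push(x: south) => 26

% 82. maze.move(dir: south) => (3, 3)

% 83. maze.sense(dir: east) => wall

% 84. maze.sense(dir: south) => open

% 85. stack.push(x: south) => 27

% 86. maze.move(dir: south) => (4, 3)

% 87. maze.sense(dir: east) => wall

% 88. maze.sense(dir: south) => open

% 89. stack.push(x: south) => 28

% 90. maze.move(dir: south) => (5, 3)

% 91. maze.sense(dir: east) => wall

% 92. maze.sense(dir: south) => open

% 93. stack.push(x: south) => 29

% 94. maze.move(dir: south) => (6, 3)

% 95. maze.sense(dir: west) => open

% 96. stack.push(x: west) => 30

% 97. maze.move(dir: west) => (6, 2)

% 98. maze.sense(dir: west) => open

% 99. stack.push(x: west) => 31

% 100. maze.move(dir: west) => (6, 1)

% 101. maze.sense(dir: west) => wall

% 102. maze.sense(dir: south) => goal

% 103. maze.move(dir: south) => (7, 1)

Answer: (7, 1)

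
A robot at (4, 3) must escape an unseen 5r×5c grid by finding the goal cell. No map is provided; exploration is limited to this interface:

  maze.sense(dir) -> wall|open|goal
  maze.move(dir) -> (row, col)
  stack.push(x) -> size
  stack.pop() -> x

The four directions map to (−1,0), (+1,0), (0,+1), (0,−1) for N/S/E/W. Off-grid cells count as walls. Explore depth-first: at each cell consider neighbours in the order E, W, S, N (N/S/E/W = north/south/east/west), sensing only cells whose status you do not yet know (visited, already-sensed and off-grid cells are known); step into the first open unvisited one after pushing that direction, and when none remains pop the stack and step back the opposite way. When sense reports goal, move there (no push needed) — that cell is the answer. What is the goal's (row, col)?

-> sense(dir: east)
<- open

-> push(x: east)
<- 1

-> move(dir: east)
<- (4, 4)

-> sense(dir: north)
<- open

-> push(x: north)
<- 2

-> move(dir: north)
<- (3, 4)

-> sense(dir: west)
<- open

-> push(x: west)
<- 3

-> move(dir: west)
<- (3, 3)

-> sense(dir: west)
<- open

-> push(x: west)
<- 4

-> move(dir: west)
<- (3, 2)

-> sense(dir: west)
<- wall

-> sense(dir: south)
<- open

-> push(x: south)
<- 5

-> move(dir: south)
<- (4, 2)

-> sense(dir: west)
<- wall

-> pop()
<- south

-> move(dir: north)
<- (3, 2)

-> sense(dir: north)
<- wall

-> pop()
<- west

-> move(dir: east)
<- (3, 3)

-> sense(dir: north)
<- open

-> push(x: north)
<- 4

-> move(dir: north)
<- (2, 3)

-> sense(dir: east)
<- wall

-> sense(dir: north)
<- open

-> push(x: north)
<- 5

-> move(dir: north)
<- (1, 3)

-> sense(dir: east)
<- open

-> push(x: east)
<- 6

-> move(dir: east)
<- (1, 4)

-> sense(dir: north)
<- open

-> push(x: north)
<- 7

-> move(dir: north)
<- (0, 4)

-> sense(dir: west)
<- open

-> push(x: west)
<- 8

-> move(dir: west)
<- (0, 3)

-> sense(dir: west)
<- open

-> push(x: west)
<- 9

-> move(dir: west)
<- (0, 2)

-> sense(dir: west)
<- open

-> push(x: west)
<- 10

-> move(dir: west)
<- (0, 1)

-> sense(dir: west)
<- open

-> push(x: west)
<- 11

-> move(dir: west)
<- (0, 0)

-> sense(dir: south)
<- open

-> push(x: south)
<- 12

-> move(dir: south)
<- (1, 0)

-> sense(dir: east)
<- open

-> push(x: east)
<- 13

-> move(dir: east)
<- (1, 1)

-> sense(dir: east)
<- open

-> push(x: east)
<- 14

-> move(dir: east)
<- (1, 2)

-> pop()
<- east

-> move(dir: west)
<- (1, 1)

-> sense(dir: south)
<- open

-> push(x: south)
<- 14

-> move(dir: south)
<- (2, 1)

-> sense(dir: west)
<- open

-> push(x: west)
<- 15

-> move(dir: west)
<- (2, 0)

-> sense(dir: south)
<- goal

-> move(dir: south)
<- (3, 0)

Answer: (3, 0)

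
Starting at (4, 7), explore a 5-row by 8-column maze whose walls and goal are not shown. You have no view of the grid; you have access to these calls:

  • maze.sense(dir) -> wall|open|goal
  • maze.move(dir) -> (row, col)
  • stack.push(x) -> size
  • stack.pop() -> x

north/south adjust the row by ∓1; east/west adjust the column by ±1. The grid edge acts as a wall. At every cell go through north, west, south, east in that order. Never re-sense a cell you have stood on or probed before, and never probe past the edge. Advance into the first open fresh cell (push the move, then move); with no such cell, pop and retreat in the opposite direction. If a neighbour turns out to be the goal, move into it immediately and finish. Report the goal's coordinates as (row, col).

→ maze.sense(dir=north)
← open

→ stack.push(x=north)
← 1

→ maze.move(dir=north)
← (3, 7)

→ maze.sense(dir=north)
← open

→ stack.push(x=north)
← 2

→ maze.move(dir=north)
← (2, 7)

→ maze.sense(dir=north)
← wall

→ maze.sense(dir=west)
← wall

→ stack.pop()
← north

→ maze.move(dir=south)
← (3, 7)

→ maze.sense(dir=west)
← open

→ stack.push(x=west)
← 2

→ maze.move(dir=west)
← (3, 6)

→ maze.sense(dir=west)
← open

→ stack.push(x=west)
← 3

→ maze.move(dir=west)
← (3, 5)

→ maze.sense(dir=north)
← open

→ stack.push(x=north)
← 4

→ maze.move(dir=north)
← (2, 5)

→ maze.sense(dir=north)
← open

→ stack.push(x=north)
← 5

→ maze.move(dir=north)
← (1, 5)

→ maze.sense(dir=north)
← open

→ stack.push(x=north)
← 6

→ maze.move(dir=north)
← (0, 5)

→ maze.sense(dir=west)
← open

→ stack.push(x=west)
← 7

→ maze.move(dir=west)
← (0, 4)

→ maze.sense(dir=west)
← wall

→ maze.sense(dir=south)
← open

→ stack.push(x=south)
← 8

→ maze.move(dir=south)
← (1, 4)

→ maze.sense(dir=west)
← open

→ stack.push(x=west)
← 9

→ maze.move(dir=west)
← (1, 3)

→ maze.sense(dir=west)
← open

→ stack.push(x=west)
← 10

→ maze.move(dir=west)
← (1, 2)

→ maze.sense(dir=north)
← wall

→ maze.sense(dir=west)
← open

→ stack.push(x=west)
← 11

→ maze.move(dir=west)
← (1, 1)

→ maze.sense(dir=north)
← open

→ stack.push(x=north)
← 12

→ maze.move(dir=north)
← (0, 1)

→ maze.sense(dir=west)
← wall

→ stack.pop()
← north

→ maze.move(dir=south)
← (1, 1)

→ maze.sense(dir=west)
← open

→ stack.push(x=west)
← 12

→ maze.move(dir=west)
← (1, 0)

→ maze.sense(dir=south)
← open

→ stack.push(x=south)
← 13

→ maze.move(dir=south)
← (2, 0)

→ maze.sense(dir=south)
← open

→ stack.push(x=south)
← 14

→ maze.move(dir=south)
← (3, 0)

→ maze.sense(dir=south)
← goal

→ maze.move(dir=south)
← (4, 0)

Answer: (4, 0)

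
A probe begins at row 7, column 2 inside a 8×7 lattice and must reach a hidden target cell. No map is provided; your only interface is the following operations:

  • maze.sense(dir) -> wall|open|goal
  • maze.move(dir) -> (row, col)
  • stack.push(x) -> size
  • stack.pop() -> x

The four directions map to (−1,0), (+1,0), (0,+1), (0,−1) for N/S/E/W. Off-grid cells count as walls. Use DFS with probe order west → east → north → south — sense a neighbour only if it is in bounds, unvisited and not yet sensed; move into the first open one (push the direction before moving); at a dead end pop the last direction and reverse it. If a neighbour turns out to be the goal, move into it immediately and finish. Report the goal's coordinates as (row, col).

>> sense(dir→west)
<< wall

>> sense(dir→east)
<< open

>> push(x→east)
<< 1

>> move(dir→east)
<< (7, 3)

>> sense(dir→east)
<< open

>> push(x→east)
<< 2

>> move(dir→east)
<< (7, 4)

>> sense(dir→east)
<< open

>> push(x→east)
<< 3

>> move(dir→east)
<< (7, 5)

>> sense(dir→east)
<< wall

>> sense(dir→north)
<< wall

>> pop()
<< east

>> move(dir→west)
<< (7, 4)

>> sense(dir→north)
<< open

>> push(x→north)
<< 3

>> move(dir→north)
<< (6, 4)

>> sense(dir→west)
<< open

>> push(x→west)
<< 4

>> move(dir→west)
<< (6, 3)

>> sense(dir→west)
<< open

>> push(x→west)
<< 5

>> move(dir→west)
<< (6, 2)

>> sense(dir→west)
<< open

>> push(x→west)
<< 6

>> move(dir→west)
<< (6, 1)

>> sense(dir→west)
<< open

>> push(x→west)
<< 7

>> move(dir→west)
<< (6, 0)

>> sense(dir→north)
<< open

>> push(x→north)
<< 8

>> move(dir→north)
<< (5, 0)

>> sense(dir→east)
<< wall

>> sense(dir→north)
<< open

>> push(x→north)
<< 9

>> move(dir→north)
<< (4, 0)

>> sense(dir→east)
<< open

>> push(x→east)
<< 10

>> move(dir→east)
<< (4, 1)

>> sense(dir→east)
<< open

>> push(x→east)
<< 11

>> move(dir→east)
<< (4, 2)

>> sense(dir→east)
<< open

>> push(x→east)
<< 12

>> move(dir→east)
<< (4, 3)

>> sense(dir→east)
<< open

>> push(x→east)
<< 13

>> move(dir→east)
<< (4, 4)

>> sense(dir→east)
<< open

>> push(x→east)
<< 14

>> move(dir→east)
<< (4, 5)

>> sense(dir→east)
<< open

>> push(x→east)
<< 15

>> move(dir→east)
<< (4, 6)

>> sense(dir→north)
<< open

>> push(x→north)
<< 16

>> move(dir→north)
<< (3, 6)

>> sense(dir→west)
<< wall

>> sense(dir→north)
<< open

>> push(x→north)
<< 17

>> move(dir→north)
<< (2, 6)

>> sense(dir→west)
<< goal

>> move(dir→west)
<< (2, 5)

Answer: (2, 5)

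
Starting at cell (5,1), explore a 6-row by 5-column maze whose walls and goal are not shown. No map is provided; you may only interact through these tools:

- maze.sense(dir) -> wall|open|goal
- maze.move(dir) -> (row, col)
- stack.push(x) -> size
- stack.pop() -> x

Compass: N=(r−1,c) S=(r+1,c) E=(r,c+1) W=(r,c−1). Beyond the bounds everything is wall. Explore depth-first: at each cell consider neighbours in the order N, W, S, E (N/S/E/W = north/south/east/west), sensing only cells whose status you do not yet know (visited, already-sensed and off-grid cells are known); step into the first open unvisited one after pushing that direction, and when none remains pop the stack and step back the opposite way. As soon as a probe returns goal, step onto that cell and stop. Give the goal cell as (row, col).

;; 1. maze.sense(dir: north) -> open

;; 2. stack.push(x: north) -> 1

;; 3. maze.move(dir: north) -> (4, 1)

;; 4. maze.sense(dir: north) -> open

;; 5. stack.push(x: north) -> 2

;; 6. maze.move(dir: north) -> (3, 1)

;; 7. maze.sense(dir: north) -> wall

;; 8. maze.sense(dir: west) -> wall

;; 9. maze.sense(dir: east) -> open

;; 10. stack.push(x: east) -> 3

;; 11. maze.move(dir: east) -> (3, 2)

;; 12. maze.sense(dir: north) -> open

;; 13. stack.push(x: north) -> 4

;; 14. maze.move(dir: north) -> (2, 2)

;; 15. maze.sense(dir: north) -> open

;; 16. stack.push(x: north) -> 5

;; 17. maze.move(dir: north) -> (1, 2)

;; 18. maze.sense(dir: north) -> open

;; 19. stack.push(x: north) -> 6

;; 20. maze.move(dir: north) -> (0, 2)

;; 21. maze.sense(dir: west) -> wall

;; 22. maze.sense(dir: east) -> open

;; 23. stack.push(x: east) -> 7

;; 24. maze.move(dir: east) -> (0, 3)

;; 25. maze.sense(dir: south) -> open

;; 26. stack.push(x: south) -> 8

;; 27. maze.move(dir: south) -> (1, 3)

;; 28. maze.sense(dir: south) -> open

;; 29. stack.push(x: south) -> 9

;; 30. maze.move(dir: south) -> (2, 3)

;; 31. maze.sense(dir: south) -> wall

;; 32. maze.sense(dir: east) -> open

;; 33. stack.push(x: east) -> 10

;; 34. maze.move(dir: east) -> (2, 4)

;; 35. maze.sense(dir: north) -> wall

;; 36. maze.sense(dir: south) -> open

;; 37. stack.push(x: south) -> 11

;; 38. maze.move(dir: south) -> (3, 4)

;; 39. maze.sense(dir: south) -> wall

;; 40. stack.pop() -> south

;; 41. maze.move(dir: north) -> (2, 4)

;; 42. stack.pop() -> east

;; 43. maze.move(dir: west) -> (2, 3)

;; 44. stack.pop() -> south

;; 45. maze.move(dir: north) -> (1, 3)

;; 46. stack.pop() -> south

;; 47. maze.move(dir: north) -> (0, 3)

;; 48. maze.sense(dir: east) -> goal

;; 49. maze.move(dir: east) -> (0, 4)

Answer: (0, 4)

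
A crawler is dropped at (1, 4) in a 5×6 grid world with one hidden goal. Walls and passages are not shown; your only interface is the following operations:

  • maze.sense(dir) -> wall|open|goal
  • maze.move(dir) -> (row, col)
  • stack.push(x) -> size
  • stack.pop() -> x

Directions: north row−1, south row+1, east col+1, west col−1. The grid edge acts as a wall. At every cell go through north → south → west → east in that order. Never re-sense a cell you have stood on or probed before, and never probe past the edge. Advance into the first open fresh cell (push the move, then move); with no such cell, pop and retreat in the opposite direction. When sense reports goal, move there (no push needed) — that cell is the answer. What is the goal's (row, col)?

% sense dir=north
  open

% push x=north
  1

% move dir=north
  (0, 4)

% sense dir=west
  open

% push x=west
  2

% move dir=west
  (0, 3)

% sense dir=south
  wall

% sense dir=west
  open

% push x=west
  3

% move dir=west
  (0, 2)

% sense dir=south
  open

% push x=south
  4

% move dir=south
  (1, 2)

% sense dir=south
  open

% push x=south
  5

% move dir=south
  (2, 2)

% sense dir=south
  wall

% sense dir=west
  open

% push x=west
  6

% move dir=west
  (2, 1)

% sense dir=north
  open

% push x=north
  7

% move dir=north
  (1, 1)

% sense dir=north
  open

% push x=north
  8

% move dir=north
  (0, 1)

% sense dir=west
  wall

% pop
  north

% move dir=south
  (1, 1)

% sense dir=west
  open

% push x=west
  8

% move dir=west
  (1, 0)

% sense dir=south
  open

% push x=south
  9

% move dir=south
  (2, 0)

% sense dir=south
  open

% push x=south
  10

% move dir=south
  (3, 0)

% sense dir=south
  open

% push x=south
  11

% move dir=south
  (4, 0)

% sense dir=east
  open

% push x=east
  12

% move dir=east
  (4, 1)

% sense dir=north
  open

% push x=north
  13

% move dir=north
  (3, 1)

% pop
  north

% move dir=south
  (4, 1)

% sense dir=east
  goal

% move dir=east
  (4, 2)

Answer: (4, 2)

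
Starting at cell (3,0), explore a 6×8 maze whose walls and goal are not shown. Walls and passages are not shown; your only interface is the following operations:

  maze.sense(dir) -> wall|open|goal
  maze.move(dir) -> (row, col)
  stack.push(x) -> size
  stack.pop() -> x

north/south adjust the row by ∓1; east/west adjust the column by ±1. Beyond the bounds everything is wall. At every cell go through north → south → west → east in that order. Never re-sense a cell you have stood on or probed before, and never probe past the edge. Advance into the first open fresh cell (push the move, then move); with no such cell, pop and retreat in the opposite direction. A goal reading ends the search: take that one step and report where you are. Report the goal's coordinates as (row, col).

Calling maze.sense using dir='north', which returns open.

I call stack.push using x='north', and see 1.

Invoking maze.move using dir='north', and see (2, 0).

Next I call maze.sense using dir='north', — result: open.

I run stack.push using x='north', giving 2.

I invoke maze.move using dir='north', which returns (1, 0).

I use maze.sense using dir='north', and get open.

Next I call stack.push using x='north', yielding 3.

I run maze.move using dir='north', and see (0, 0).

I run maze.sense using dir='east', giving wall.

I invoke stack.pop(), : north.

Now I run maze.move using dir='south', yielding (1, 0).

Now I run maze.sense using dir='east', which returns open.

I invoke stack.push using x='east', and observe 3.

I run maze.move using dir='east', — result: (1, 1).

Invoking maze.sense using dir='south', — result: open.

I try stack.push using x='south', which returns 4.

Now I run maze.move using dir='south', yielding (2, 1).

Now I run maze.sense using dir='south', giving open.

I try stack.push using x='south', giving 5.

I use maze.move using dir='south', and observe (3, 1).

I call maze.sense using dir='south', yielding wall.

I use maze.sense using dir='east', which returns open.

Invoking stack.push using x='east', giving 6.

Calling maze.move using dir='east', → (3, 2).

Invoking maze.sense using dir='north', and observe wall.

I run maze.sense using dir='south', and get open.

Now I run stack.push using x='south', and get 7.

I call maze.move using dir='south', → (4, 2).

Next I call maze.sense using dir='south', and get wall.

Now I run maze.sense using dir='east', and observe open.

Now I run stack.push using x='east', → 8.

I use maze.move using dir='east', and observe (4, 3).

Calling maze.sense using dir='north', — result: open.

I run stack.push using x='north', yielding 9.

Invoking maze.move using dir='north', giving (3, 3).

Next I call maze.sense using dir='north', → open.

Using stack.push using x='north', and get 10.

Then maze.move using dir='north', and see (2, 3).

Using maze.sense using dir='north', : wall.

I run maze.sense using dir='east', : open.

Now I run stack.push using x='east', which returns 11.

Now I run maze.move using dir='east', yielding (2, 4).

Then maze.sense using dir='north', → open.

Then stack.push using x='north', — result: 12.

Invoking maze.move using dir='north', — result: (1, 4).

Next I call maze.sense using dir='north', yielding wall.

I try maze.sense using dir='east', → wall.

I call stack.pop(), — result: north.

I try maze.move using dir='south', : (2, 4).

Next I call maze.sense using dir='south', which returns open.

I run stack.push using x='south', yielding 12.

Then maze.move using dir='south', and get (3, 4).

Now I run maze.sense using dir='south', — result: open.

Using stack.push using x='south', giving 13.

Using maze.move using dir='south', : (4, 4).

Now I run maze.sense using dir='south', yielding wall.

Invoking maze.sense using dir='east', and observe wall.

I use stack.pop(), : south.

I invoke maze.move using dir='north', giving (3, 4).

I use maze.sense using dir='east', and see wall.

I use stack.pop(), yielding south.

Then maze.move using dir='north', yielding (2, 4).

Now I run maze.sense using dir='east', and get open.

Invoking stack.push using x='east', and see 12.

Now I run maze.move using dir='east', : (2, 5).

Calling maze.sense using dir='east', and see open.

Using stack.push using x='east', → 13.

Then maze.move using dir='east', which returns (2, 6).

I run maze.sense using dir='north', and get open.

I run stack.push using x='north', giving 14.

I use maze.move using dir='north', → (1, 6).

Next I call maze.sense using dir='north', and observe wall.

Using maze.sense using dir='east', and get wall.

I use stack.pop, and observe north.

Next I call maze.move using dir='south', — result: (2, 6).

Then maze.sense using dir='south', and see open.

Invoking stack.push using x='south', → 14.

Invoking maze.move using dir='south', : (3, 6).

I run maze.sense using dir='south', yielding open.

I use stack.push using x='south', → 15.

Then maze.move using dir='south', and observe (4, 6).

I call maze.sense using dir='south', which returns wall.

Next I call maze.sense using dir='east', and get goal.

Invoking maze.move using dir='east', and see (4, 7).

Answer: (4, 7)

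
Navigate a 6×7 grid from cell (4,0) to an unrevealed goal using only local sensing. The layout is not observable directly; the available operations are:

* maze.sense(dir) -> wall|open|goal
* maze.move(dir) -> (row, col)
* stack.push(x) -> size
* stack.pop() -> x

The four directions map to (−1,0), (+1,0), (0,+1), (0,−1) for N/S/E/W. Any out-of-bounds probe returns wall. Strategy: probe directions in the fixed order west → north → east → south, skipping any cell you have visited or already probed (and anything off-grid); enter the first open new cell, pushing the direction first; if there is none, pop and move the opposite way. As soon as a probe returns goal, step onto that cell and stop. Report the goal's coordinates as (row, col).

·→ maze.sense(dir: north)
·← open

·→ stack.push(x: north)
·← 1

·→ maze.move(dir: north)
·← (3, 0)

·→ maze.sense(dir: north)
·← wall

·→ maze.sense(dir: east)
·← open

·→ stack.push(x: east)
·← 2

·→ maze.move(dir: east)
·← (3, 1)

·→ maze.sense(dir: north)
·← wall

·→ maze.sense(dir: east)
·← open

·→ stack.push(x: east)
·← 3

·→ maze.move(dir: east)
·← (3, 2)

·→ maze.sense(dir: north)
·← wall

·→ maze.sense(dir: east)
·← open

·→ stack.push(x: east)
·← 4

·→ maze.move(dir: east)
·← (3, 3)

·→ maze.sense(dir: north)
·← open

·→ stack.push(x: north)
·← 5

·→ maze.move(dir: north)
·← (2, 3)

·→ maze.sense(dir: north)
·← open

·→ stack.push(x: north)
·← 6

·→ maze.move(dir: north)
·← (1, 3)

·→ maze.sense(dir: west)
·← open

·→ stack.push(x: west)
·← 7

·→ maze.move(dir: west)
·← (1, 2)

·→ maze.sense(dir: west)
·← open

·→ stack.push(x: west)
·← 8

·→ maze.move(dir: west)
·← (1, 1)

·→ maze.sense(dir: west)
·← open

·→ stack.push(x: west)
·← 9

·→ maze.move(dir: west)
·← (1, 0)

·→ maze.sense(dir: north)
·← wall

·→ stack.pop()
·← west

·→ maze.move(dir: east)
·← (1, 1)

·→ maze.sense(dir: north)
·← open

·→ stack.push(x: north)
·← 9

·→ maze.move(dir: north)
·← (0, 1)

·→ maze.sense(dir: east)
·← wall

·→ stack.pop()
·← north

·→ maze.move(dir: south)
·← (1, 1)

·→ stack.pop()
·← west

·→ maze.move(dir: east)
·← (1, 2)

·→ stack.pop()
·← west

·→ maze.move(dir: east)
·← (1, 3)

·→ maze.sense(dir: north)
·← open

·→ stack.push(x: north)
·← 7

·→ maze.move(dir: north)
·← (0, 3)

·→ maze.sense(dir: east)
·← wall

·→ stack.pop()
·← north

·→ maze.move(dir: south)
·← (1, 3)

·→ maze.sense(dir: east)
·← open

·→ stack.push(x: east)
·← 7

·→ maze.move(dir: east)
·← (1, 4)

·→ maze.sense(dir: east)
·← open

·→ stack.push(x: east)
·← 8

·→ maze.move(dir: east)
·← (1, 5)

·→ maze.sense(dir: north)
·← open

·→ stack.push(x: north)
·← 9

·→ maze.move(dir: north)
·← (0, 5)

·→ maze.sense(dir: east)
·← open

·→ stack.push(x: east)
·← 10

·→ maze.move(dir: east)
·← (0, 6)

·→ maze.sense(dir: south)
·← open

·→ stack.push(x: south)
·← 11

·→ maze.move(dir: south)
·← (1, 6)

·→ maze.sense(dir: south)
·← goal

·→ maze.move(dir: south)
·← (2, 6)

Answer: (2, 6)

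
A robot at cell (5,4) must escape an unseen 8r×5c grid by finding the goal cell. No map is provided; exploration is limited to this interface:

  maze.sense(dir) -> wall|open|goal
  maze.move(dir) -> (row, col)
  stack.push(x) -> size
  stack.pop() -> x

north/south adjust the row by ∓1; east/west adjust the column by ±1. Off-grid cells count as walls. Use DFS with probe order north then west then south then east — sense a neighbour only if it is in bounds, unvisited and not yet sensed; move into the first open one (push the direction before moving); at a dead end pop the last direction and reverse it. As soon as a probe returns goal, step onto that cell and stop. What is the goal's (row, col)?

→ maze.sense(north)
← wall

→ maze.sense(west)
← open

→ stack.push(west)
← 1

→ maze.move(west)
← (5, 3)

→ maze.sense(north)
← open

→ stack.push(north)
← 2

→ maze.move(north)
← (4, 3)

→ maze.sense(north)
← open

→ stack.push(north)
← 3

→ maze.move(north)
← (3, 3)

→ maze.sense(north)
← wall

→ maze.sense(west)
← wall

→ maze.sense(east)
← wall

→ stack.pop()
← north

→ maze.move(south)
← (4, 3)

→ maze.sense(west)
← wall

→ stack.pop()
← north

→ maze.move(south)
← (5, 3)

→ maze.sense(west)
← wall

→ maze.sense(south)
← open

→ stack.push(south)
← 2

→ maze.move(south)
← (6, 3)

→ maze.sense(west)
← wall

→ maze.sense(south)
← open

→ stack.push(south)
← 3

→ maze.move(south)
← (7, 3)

→ maze.sense(west)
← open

→ stack.push(west)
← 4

→ maze.move(west)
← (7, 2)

→ maze.sense(west)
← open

→ stack.push(west)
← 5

→ maze.move(west)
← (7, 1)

→ maze.sense(north)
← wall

→ maze.sense(west)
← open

→ stack.push(west)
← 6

→ maze.move(west)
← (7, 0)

→ maze.sense(north)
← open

→ stack.push(north)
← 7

→ maze.move(north)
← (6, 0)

→ maze.sense(north)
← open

→ stack.push(north)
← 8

→ maze.move(north)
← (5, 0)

→ maze.sense(north)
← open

→ stack.push(north)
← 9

→ maze.move(north)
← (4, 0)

→ maze.sense(north)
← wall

→ maze.sense(east)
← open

→ stack.push(east)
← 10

→ maze.move(east)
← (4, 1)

→ maze.sense(north)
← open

→ stack.push(north)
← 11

→ maze.move(north)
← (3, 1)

→ maze.sense(north)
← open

→ stack.push(north)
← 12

→ maze.move(north)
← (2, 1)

→ maze.sense(north)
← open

→ stack.push(north)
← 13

→ maze.move(north)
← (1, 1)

→ maze.sense(north)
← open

→ stack.push(north)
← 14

→ maze.move(north)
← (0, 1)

→ maze.sense(west)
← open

→ stack.push(west)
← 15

→ maze.move(west)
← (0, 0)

→ maze.sense(south)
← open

→ stack.push(south)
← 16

→ maze.move(south)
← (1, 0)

→ maze.sense(south)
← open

→ stack.push(south)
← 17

→ maze.move(south)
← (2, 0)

→ stack.pop()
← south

→ maze.move(north)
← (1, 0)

→ stack.pop()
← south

→ maze.move(north)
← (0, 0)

→ stack.pop()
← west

→ maze.move(east)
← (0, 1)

→ maze.sense(east)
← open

→ stack.push(east)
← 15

→ maze.move(east)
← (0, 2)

→ maze.sense(south)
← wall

→ maze.sense(east)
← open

→ stack.push(east)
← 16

→ maze.move(east)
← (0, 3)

→ maze.sense(south)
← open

→ stack.push(south)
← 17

→ maze.move(south)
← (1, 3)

→ maze.sense(east)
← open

→ stack.push(east)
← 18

→ maze.move(east)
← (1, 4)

→ maze.sense(north)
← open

→ stack.push(north)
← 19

→ maze.move(north)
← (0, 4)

→ stack.pop()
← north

→ maze.move(south)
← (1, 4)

→ maze.sense(south)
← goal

→ maze.move(south)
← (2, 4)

Answer: (2, 4)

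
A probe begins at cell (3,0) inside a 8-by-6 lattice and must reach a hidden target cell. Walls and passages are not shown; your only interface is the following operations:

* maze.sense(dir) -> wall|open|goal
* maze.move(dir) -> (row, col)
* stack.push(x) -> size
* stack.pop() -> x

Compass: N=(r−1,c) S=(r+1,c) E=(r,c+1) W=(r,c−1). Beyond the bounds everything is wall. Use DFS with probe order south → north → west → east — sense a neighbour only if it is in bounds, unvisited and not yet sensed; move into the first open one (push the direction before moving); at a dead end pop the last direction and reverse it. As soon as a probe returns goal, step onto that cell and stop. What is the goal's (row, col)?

I use sense passing dir→south, giving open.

I call push passing x→south, yielding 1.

I try move passing dir→south, — result: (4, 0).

I call sense passing dir→south, → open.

I run push passing x→south, : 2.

Now I run move passing dir→south, which returns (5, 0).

Now I run sense passing dir→south, : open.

Next I call push passing x→south, and observe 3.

I call move passing dir→south, → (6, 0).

I invoke sense passing dir→south, giving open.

Then push passing x→south, → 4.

Now I run move passing dir→south, yielding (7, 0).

I call sense passing dir→east, : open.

I use push passing x→east, : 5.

Now I run move passing dir→east, → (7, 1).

I run sense passing dir→north, and get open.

Calling push passing x→north, yielding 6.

I use move passing dir→north, yielding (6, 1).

Using sense passing dir→north, giving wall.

I call sense passing dir→east, → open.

Now I run push passing x→east, giving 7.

Invoking move passing dir→east, and see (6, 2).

Invoking sense passing dir→south, and observe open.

Then push passing x→south, and observe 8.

Then move passing dir→south, and observe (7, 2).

I call sense passing dir→east, → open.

Next I call push passing x→east, — result: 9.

I invoke move passing dir→east, and get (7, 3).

Calling sense passing dir→north, and get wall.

I call sense passing dir→east, → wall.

Now I run pop, and get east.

Then move passing dir→west, giving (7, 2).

I call pop, giving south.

I run move passing dir→north, giving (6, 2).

Calling sense passing dir→north, and see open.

Invoking push passing x→north, — result: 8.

I use move passing dir→north, and observe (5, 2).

Calling sense passing dir→north, giving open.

Using push passing x→north, which returns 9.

Now I run move passing dir→north, which returns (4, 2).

Using sense passing dir→north, giving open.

Next I call push passing x→north, : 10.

I run move passing dir→north, and get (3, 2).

Invoking sense passing dir→north, giving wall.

Then sense passing dir→west, — result: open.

I invoke push passing x→west, giving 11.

Next I call move passing dir→west, giving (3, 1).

I call sense passing dir→south, giving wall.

I try sense passing dir→north, : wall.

I run pop(), giving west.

Now I run move passing dir→east, → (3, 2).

I invoke sense passing dir→east, and see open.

Invoking push passing x→east, giving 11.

I use move passing dir→east, which returns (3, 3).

I run sense passing dir→south, — result: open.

I try push passing x→south, giving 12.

Now I run move passing dir→south, yielding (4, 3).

Calling sense passing dir→south, and see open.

I try push passing x→south, giving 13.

I run move passing dir→south, and see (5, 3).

Invoking sense passing dir→east, and observe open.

Now I run push passing x→east, and observe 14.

Calling move passing dir→east, — result: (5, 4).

I invoke sense passing dir→south, giving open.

I call push passing x→south, and observe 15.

Now I run move passing dir→south, yielding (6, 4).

I try sense passing dir→east, — result: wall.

I use pop(), and get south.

I invoke move passing dir→north, yielding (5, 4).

I invoke sense passing dir→north, giving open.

I run push passing x→north, yielding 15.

I invoke move passing dir→north, and observe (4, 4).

Next I call sense passing dir→north, and see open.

I use push passing x→north, which returns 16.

Using move passing dir→north, which returns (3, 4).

Then sense passing dir→north, : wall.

Next I call sense passing dir→east, and see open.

I run push passing x→east, and observe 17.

I use move passing dir→east, which returns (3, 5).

I invoke sense passing dir→south, → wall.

I call sense passing dir→north, yielding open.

Now I run push passing x→north, and see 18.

Using move passing dir→north, which returns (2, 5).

I invoke sense passing dir→north, which returns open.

Using push passing x→north, → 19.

I invoke move passing dir→north, which returns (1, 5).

I invoke sense passing dir→north, and get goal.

Invoking move passing dir→north, and observe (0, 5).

Answer: (0, 5)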